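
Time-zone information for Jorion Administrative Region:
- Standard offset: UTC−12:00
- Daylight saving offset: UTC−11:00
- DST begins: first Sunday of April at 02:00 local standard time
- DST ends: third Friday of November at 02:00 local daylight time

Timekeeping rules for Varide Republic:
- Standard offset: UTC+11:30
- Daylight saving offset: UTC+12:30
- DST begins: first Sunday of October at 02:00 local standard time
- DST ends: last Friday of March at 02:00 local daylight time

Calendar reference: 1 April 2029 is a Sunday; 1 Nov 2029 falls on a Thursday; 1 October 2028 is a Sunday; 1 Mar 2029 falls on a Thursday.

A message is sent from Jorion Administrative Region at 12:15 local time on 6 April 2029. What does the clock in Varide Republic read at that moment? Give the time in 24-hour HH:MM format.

10:45

1 April 2029 is a Sunday, so the first Sunday is April 1.
1 November 2029 is a Thursday, so the first Friday is November 2 and the third is November 16.
6 April 2029 falls between 1 April and 16 November, so daylight saving is in effect and Jorion Administrative Region is at UTC−11:00.
12:15 Jorion Administrative Region + 11h = 23:15 UTC.
1 October 2028 is a Sunday, so the first Sunday is October 1.
1 March 2029 is a Thursday, so Fridays fall on 2, 9, 16, 23, 30; the last is March 30.
At the standard offset (UTC+11:30), 23:15 UTC + 11h30m = 10:45 Varide Republic standard time (rolling into the next day, 7 April 2029).
The standard-time date in Varide Republic, 7 April 2029, does not fall between 1 October 2028 and 30 March 2029, so daylight saving is not in effect and Varide Republic is at UTC+11:30.
23:15 UTC + 11h30m = 10:45 Varide Republic (rolling into the next day, 7 April 2029).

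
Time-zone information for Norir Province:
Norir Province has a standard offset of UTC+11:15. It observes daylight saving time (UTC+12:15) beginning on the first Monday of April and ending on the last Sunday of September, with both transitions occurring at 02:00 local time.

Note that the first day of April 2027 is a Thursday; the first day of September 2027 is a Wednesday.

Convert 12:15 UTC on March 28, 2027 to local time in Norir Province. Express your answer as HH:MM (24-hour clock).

1 April 2027 is a Thursday, so the first Monday is April 5.
1 September 2027 is a Wednesday, so Sundays fall on 5, 12, 19, 26; the last is September 26.
At the standard offset (UTC+11:15), 12:15 UTC + 11h15m = 23:30 Norir Province standard time.
The standard-time date in Norir Province, March 28, 2027, does not fall between 5 April and 26 September, so daylight saving is not in effect and Norir Province is at UTC+11:15.
12:15 UTC + 11h15m = 23:30 local.

23:30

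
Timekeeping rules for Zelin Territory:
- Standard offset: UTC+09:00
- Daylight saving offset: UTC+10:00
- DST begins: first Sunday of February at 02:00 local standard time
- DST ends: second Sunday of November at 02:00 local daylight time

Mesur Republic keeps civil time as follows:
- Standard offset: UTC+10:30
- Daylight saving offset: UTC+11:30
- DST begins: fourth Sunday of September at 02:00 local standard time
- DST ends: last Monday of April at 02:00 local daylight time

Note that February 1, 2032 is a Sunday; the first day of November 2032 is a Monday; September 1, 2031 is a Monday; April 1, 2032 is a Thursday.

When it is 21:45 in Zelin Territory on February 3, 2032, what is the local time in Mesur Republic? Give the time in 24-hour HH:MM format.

23:15

1 February 2032 is a Sunday, so the first Sunday is February 1.
1 November 2032 is a Monday, so the first Sunday is November 7 and the second is November 14.
February 3, 2032 falls between 1 February and 14 November, so daylight saving is in effect and Zelin Territory is at UTC+10:00.
21:45 Zelin Territory − 10h = 11:45 UTC.
1 September 2031 is a Monday, so the first Sunday is September 7 and the fourth is September 28.
1 April 2032 is a Thursday, so Mondays fall on 5, 12, 19, 26; the last is April 26.
At the standard offset (UTC+10:30), 11:45 UTC + 10h30m = 22:15 Mesur Republic standard time.
The standard-time date in Mesur Republic, February 3, 2032, lies within the daylight-saving period (28 September 2031 – 26 April 2032), so Mesur Republic is on daylight time, UTC+11:30.
11:45 UTC + 11h30m = 23:15 Mesur Republic.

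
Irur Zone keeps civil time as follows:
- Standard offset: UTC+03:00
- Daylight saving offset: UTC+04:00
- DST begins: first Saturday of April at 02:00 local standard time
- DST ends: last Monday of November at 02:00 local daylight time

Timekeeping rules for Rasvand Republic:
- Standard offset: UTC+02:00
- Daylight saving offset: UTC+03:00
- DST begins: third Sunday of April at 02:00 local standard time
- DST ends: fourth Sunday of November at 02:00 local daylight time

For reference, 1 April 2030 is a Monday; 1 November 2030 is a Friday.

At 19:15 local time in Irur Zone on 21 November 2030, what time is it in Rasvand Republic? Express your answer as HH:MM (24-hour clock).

18:15

1 April 2030 is a Monday, so the first Saturday is April 6.
1 November 2030 is a Friday, so Mondays fall on 4, 11, 18, 25; the last is November 25.
21 November 2030 falls between 6 April and 25 November, so daylight saving is in effect and Irur Zone is at UTC+04:00.
19:15 Irur Zone − 4h = 15:15 UTC.
1 April 2030 is a Monday, so the first Sunday is April 7 and the third is April 21.
1 November 2030 is a Friday, so the first Sunday is November 3 and the fourth is November 24.
At the standard offset (UTC+02:00), 15:15 UTC + 2h = 17:15 Rasvand Republic standard time.
The standard-time date in Rasvand Republic, 21 November 2030, lies within the daylight-saving period (21 April – 24 November), so Rasvand Republic is on daylight time, UTC+03:00.
15:15 UTC + 3h = 18:15 Rasvand Republic.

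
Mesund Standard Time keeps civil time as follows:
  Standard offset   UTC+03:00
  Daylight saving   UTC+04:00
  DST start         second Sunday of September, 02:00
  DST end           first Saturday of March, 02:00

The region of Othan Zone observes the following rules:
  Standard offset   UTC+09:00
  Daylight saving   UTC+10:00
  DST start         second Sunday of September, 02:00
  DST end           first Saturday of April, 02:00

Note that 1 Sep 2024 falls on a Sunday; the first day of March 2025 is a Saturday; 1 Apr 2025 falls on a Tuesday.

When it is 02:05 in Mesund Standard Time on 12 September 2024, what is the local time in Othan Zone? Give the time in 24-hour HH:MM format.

1 September 2024 is a Sunday, so the first Sunday is September 1 and the second is September 8.
1 March 2025 is a Saturday, so the first Saturday is March 1.
12 September 2024 lies within the daylight-saving period (8 September 2024 – 1 March 2025), so Mesund Standard Time is on daylight time, UTC+04:00.
02:05 Mesund Standard Time − 4h = 22:05 UTC (rolling into the previous day, 11 September 2024).
1 September 2024 is a Sunday, so the first Sunday is September 1 and the second is September 8.
1 April 2025 is a Tuesday, so the first Saturday is April 5.
At the standard offset (UTC+09:00), 22:05 UTC + 9h = 07:05 Othan Zone standard time (rolling into the next day, 12 September 2024).
The standard-time date in Othan Zone, 12 September 2024, lies within the daylight-saving period (8 September 2024 – 5 April 2025), so Othan Zone is on daylight time, UTC+10:00.
22:05 UTC + 10h = 08:05 Othan Zone (rolling into the next day, 12 September 2024).

08:05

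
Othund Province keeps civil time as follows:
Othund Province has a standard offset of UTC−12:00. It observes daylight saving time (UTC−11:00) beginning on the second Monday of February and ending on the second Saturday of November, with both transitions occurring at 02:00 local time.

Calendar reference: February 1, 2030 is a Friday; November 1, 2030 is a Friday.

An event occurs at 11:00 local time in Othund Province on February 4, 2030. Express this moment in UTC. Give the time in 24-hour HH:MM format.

1 February 2030 is a Friday, so the first Monday is February 4 and the second is February 11.
1 November 2030 is a Friday, so the first Saturday is November 2 and the second is November 9.
February 4, 2030 is outside the daylight-saving period (11 February – 9 November), so Othund Province is on standard time, UTC−12:00.
11:00 local + 12h = 23:00 UTC.

23:00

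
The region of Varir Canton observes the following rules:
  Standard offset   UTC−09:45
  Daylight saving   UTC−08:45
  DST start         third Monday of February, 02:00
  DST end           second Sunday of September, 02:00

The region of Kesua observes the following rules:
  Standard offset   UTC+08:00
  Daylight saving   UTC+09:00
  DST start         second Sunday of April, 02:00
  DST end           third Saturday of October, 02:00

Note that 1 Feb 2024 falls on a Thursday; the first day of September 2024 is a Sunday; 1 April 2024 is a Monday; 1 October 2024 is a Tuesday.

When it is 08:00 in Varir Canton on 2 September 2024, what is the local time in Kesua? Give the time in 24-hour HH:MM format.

1 February 2024 is a Thursday, so the first Monday is February 5 and the third is February 19.
1 September 2024 is a Sunday, so the first Sunday is September 1 and the second is September 8.
Daylight saving runs 19 February – 8 September; 2 September 2024 is inside that window, so Varir Canton is at UTC−08:45.
08:00 Varir Canton + 8h45m = 16:45 UTC.
1 April 2024 is a Monday, so the first Sunday is April 7 and the second is April 14.
1 October 2024 is a Tuesday, so the first Saturday is October 5 and the third is October 19.
At the standard offset (UTC+08:00), 16:45 UTC + 8h = 00:45 Kesua standard time (rolling into the next day, 3 September 2024).
The standard-time date in Kesua, 3 September 2024, falls between 14 April and 19 October, so daylight saving is in effect and Kesua is at UTC+09:00.
16:45 UTC + 9h = 01:45 Kesua (rolling into the next day, 3 September 2024).

01:45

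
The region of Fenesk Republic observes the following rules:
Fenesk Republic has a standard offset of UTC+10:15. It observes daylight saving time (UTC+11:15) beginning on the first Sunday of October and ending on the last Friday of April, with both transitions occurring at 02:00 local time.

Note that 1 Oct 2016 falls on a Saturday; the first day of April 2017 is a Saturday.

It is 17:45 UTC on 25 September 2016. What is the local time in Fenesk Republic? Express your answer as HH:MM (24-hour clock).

1 October 2016 is a Saturday, so the first Sunday is October 2.
1 April 2017 is a Saturday, so Fridays fall on 7, 14, 21, 28; the last is April 28.
At the standard offset (UTC+10:15), 17:45 UTC + 10h15m = 04:00 Fenesk Republic standard time (rolling into the next day, 26 September 2016).
The standard-time date in Fenesk Republic, 26 September 2016, does not fall between 2 October 2016 and 28 April 2017, so daylight saving is not in effect and Fenesk Republic is at UTC+10:15.
17:45 UTC + 10h15m = 04:00 local (rolling into the next day, 26 September 2016).

04:00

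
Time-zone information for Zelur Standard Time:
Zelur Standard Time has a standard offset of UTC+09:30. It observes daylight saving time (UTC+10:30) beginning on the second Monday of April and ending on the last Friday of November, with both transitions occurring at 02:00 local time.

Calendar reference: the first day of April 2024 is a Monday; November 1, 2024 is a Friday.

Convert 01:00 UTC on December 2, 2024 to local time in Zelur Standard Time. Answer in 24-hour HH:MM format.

10:30

1 April 2024 is a Monday, so the first Monday is April 1 and the second is April 8.
1 November 2024 is a Friday, so Fridays fall on 1, 8, 15, 22, 29; the last is November 29.
At the standard offset (UTC+09:30), 01:00 UTC + 9h30m = 10:30 Zelur Standard Time standard time.
The standard-time date in Zelur Standard Time, December 2, 2024, does not fall between 8 April and 29 November, so daylight saving is not in effect and Zelur Standard Time is at UTC+09:30.
01:00 UTC + 9h30m = 10:30 local.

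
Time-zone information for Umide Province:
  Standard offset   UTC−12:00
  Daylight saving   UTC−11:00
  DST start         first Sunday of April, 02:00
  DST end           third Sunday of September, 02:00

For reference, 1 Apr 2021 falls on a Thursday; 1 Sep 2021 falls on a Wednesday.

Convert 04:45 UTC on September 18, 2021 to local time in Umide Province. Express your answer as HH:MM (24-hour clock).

17:45

1 April 2021 is a Thursday, so the first Sunday is April 4.
1 September 2021 is a Wednesday, so the first Sunday is September 5 and the third is September 19.
At the standard offset (UTC−12:00), 04:45 UTC − 12h = 16:45 Umide Province standard time (rolling into the previous day, 17 September 2021).
Daylight saving runs 4 April – 19 September; the standard-time date in Umide Province, September 17, 2021, is inside that window, so Umide Province is at UTC−11:00.
04:45 UTC − 11h = 17:45 local (rolling into the previous day, 17 September 2021).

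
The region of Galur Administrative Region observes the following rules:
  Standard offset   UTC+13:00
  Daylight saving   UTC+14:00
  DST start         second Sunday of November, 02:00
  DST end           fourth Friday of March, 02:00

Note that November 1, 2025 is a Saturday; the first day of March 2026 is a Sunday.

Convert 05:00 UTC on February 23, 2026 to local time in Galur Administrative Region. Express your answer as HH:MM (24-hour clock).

1 November 2025 is a Saturday, so the first Sunday is November 2 and the second is November 9.
1 March 2026 is a Sunday, so the first Friday is March 6 and the fourth is March 27.
At the standard offset (UTC+13:00), 05:00 UTC + 13h = 18:00 Galur Administrative Region standard time.
The standard-time date in Galur Administrative Region, February 23, 2026, falls between 9 November 2025 and 27 March 2026, so daylight saving is in effect and Galur Administrative Region is at UTC+14:00.
05:00 UTC + 14h = 19:00 local.

19:00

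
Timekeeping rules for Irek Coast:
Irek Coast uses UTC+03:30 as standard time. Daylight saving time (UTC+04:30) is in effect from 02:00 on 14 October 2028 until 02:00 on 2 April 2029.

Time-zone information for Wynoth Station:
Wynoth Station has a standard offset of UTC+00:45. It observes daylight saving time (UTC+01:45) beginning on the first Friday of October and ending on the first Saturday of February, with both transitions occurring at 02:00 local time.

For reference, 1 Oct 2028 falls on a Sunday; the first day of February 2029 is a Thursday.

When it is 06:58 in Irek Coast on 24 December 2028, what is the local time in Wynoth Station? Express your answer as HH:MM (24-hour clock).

04:13

24 December 2028 falls between 14 October 2028 and 2 April 2029, so daylight saving is in effect and Irek Coast is at UTC+04:30.
06:58 Irek Coast − 4h30m = 02:28 UTC.
1 October 2028 is a Sunday, so the first Friday is October 6.
1 February 2029 is a Thursday, so the first Saturday is February 3.
At the standard offset (UTC+00:45), 02:28 UTC + 0h45m = 03:13 Wynoth Station standard time.
The standard-time date in Wynoth Station, 24 December 2028, lies within the daylight-saving period (6 October 2028 – 3 February 2029), so Wynoth Station is on daylight time, UTC+01:45.
02:28 UTC + 1h45m = 04:13 Wynoth Station.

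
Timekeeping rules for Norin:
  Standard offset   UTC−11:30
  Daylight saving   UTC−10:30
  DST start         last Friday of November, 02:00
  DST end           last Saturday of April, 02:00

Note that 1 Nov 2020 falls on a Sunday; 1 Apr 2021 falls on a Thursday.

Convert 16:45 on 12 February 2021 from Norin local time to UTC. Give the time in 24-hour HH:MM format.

1 November 2020 is a Sunday, so Fridays fall on 6, 13, 20, 27; the last is November 27.
1 April 2021 is a Thursday, so Saturdays fall on 3, 10, 17, 24; the last is April 24.
12 February 2021 lies within the daylight-saving period (27 November 2020 – 24 April 2021), so Norin is on daylight time, UTC−10:30.
16:45 local + 10h30m = 03:15 UTC (rolling into the next day, 13 February 2021).

03:15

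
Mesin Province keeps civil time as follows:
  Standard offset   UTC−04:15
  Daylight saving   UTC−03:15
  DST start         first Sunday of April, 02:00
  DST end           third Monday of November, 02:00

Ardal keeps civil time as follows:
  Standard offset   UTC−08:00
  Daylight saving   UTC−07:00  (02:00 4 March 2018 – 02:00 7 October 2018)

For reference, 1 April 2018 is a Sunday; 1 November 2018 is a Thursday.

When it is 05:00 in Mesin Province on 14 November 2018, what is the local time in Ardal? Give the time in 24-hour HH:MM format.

1 April 2018 is a Sunday, so the first Sunday is April 1.
1 November 2018 is a Thursday, so the first Monday is November 5 and the third is November 19.
14 November 2018 falls between 1 April and 19 November, so daylight saving is in effect and Mesin Province is at UTC−03:15.
05:00 Mesin Province + 3h15m = 08:15 UTC.
At the standard offset (UTC−08:00), 08:15 UTC − 8h = 00:15 Ardal standard time.
The standard-time date in Ardal, 14 November 2018, is outside the daylight-saving period (4 March – 7 October), so Ardal is on standard time, UTC−08:00.
08:15 UTC − 8h = 00:15 Ardal.

00:15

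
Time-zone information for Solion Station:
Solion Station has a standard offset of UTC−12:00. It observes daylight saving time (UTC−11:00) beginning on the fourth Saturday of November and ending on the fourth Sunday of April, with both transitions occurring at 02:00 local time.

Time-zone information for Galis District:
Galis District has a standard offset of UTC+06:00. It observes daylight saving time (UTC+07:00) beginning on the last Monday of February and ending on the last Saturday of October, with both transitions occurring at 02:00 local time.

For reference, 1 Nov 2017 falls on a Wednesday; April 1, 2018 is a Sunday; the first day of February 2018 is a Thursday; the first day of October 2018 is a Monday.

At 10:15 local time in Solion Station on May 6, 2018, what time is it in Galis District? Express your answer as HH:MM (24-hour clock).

1 November 2017 is a Wednesday, so the first Saturday is November 4 and the fourth is November 25.
1 April 2018 is a Sunday, so the first Sunday is April 1 and the fourth is April 22.
May 6, 2018 does not fall between 25 November 2017 and 22 April 2018, so daylight saving is not in effect and Solion Station is at UTC−12:00.
10:15 Solion Station + 12h = 22:15 UTC.
1 February 2018 is a Thursday, so Mondays fall on 5, 12, 19, 26; the last is February 26.
1 October 2018 is a Monday, so Saturdays fall on 6, 13, 20, 27; the last is October 27.
At the standard offset (UTC+06:00), 22:15 UTC + 6h = 04:15 Galis District standard time (rolling into the next day, 7 May 2018).
Daylight saving runs 26 February – 27 October; the standard-time date in Galis District, May 7, 2018, is inside that window, so Galis District is at UTC+07:00.
22:15 UTC + 7h = 05:15 Galis District (rolling into the next day, 7 May 2018).

05:15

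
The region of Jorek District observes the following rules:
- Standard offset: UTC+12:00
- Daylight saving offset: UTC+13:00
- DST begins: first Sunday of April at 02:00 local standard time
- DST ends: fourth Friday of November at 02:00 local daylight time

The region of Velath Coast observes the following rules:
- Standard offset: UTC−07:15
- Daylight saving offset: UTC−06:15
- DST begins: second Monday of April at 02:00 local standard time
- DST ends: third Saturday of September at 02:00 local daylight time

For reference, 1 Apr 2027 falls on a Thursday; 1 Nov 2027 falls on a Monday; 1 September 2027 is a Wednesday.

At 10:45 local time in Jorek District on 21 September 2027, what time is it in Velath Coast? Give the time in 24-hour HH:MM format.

1 April 2027 is a Thursday, so the first Sunday is April 4.
1 November 2027 is a Monday, so the first Friday is November 5 and the fourth is November 26.
Daylight saving runs 4 April – 26 November; 21 September 2027 is inside that window, so Jorek District is at UTC+13:00.
10:45 Jorek District − 13h = 21:45 UTC (rolling into the previous day, 20 September 2027).
1 April 2027 is a Thursday, so the first Monday is April 5 and the second is April 12.
1 September 2027 is a Wednesday, so the first Saturday is September 4 and the third is September 18.
At the standard offset (UTC−07:15), 21:45 UTC − 7h15m = 14:30 Velath Coast standard time.
Daylight saving runs 12 April – 18 September; the standard-time date in Velath Coast, 20 September 2027, is outside that window, so Velath Coast is on standard time at UTC−07:15.
21:45 UTC − 7h15m = 14:30 Velath Coast.

14:30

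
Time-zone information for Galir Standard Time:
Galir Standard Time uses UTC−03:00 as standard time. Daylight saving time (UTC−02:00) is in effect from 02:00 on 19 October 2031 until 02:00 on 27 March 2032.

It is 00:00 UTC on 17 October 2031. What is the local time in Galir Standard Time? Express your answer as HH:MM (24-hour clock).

21:00

At the standard offset (UTC−03:00), 00:00 UTC − 3h = 21:00 Galir Standard Time standard time (rolling into the previous day, 16 October 2031).
Daylight saving runs 19 October 2031 – 27 March 2032; the standard-time date in Galir Standard Time, 16 October 2031, is outside that window, so Galir Standard Time is on standard time at UTC−03:00.
00:00 UTC − 3h = 21:00 local (rolling into the previous day, 16 October 2031).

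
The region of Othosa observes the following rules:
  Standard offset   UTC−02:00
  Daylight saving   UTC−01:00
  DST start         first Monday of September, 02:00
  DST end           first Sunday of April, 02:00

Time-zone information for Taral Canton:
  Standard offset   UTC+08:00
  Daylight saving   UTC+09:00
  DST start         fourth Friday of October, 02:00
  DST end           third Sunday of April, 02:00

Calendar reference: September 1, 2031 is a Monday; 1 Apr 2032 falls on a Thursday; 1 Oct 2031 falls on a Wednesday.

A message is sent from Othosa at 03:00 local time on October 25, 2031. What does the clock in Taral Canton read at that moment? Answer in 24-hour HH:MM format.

13:00

1 September 2031 is a Monday, so the first Monday is September 1.
1 April 2032 is a Thursday, so the first Sunday is April 4.
October 25, 2031 lies within the daylight-saving period (1 September 2031 – 4 April 2032), so Othosa is on daylight time, UTC−01:00.
03:00 Othosa + 1h = 04:00 UTC.
1 October 2031 is a Wednesday, so the first Friday is October 3 and the fourth is October 24.
1 April 2032 is a Thursday, so the first Sunday is April 4 and the third is April 18.
At the standard offset (UTC+08:00), 04:00 UTC + 8h = 12:00 Taral Canton standard time.
Daylight saving runs 24 October 2031 – 18 April 2032; the standard-time date in Taral Canton, October 25, 2031, is inside that window, so Taral Canton is at UTC+09:00.
04:00 UTC + 9h = 13:00 Taral Canton.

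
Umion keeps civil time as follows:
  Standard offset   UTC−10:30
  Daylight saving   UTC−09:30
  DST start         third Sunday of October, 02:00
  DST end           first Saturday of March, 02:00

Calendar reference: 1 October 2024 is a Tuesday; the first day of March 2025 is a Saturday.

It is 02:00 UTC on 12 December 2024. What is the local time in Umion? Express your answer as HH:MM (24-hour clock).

16:30

1 October 2024 is a Tuesday, so the first Sunday is October 6 and the third is October 20.
1 March 2025 is a Saturday, so the first Saturday is March 1.
At the standard offset (UTC−10:30), 02:00 UTC − 10h30m = 15:30 Umion standard time (rolling into the previous day, 11 December 2024).
Daylight saving runs 20 October 2024 – 1 March 2025; the standard-time date in Umion, 11 December 2024, is inside that window, so Umion is at UTC−09:30.
02:00 UTC − 9h30m = 16:30 local (rolling into the previous day, 11 December 2024).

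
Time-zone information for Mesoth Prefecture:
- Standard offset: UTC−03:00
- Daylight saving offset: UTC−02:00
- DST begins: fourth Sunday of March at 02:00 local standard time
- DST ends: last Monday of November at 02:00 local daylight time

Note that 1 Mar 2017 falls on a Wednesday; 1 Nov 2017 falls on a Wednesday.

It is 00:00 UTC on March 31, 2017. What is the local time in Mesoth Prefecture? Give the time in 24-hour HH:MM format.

22:00

1 March 2017 is a Wednesday, so the first Sunday is March 5 and the fourth is March 26.
1 November 2017 is a Wednesday, so Mondays fall on 6, 13, 20, 27; the last is November 27.
At the standard offset (UTC−03:00), 00:00 UTC − 3h = 21:00 Mesoth Prefecture standard time (rolling into the previous day, 30 March 2017).
The standard-time date in Mesoth Prefecture, March 30, 2017, lies within the daylight-saving period (26 March – 27 November), so Mesoth Prefecture is on daylight time, UTC−02:00.
00:00 UTC − 2h = 22:00 local (rolling into the previous day, 30 March 2017).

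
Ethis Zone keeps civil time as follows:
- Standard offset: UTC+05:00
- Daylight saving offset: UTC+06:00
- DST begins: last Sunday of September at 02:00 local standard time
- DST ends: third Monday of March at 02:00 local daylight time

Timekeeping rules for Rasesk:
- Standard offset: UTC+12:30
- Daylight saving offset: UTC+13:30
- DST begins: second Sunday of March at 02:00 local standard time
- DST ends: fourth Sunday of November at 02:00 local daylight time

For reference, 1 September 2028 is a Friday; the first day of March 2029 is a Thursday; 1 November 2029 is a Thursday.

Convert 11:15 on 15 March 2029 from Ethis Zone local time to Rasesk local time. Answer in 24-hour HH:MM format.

18:45

1 September 2028 is a Friday, so Sundays fall on 3, 10, 17, 24; the last is September 24.
1 March 2029 is a Thursday, so the first Monday is March 5 and the third is March 19.
Daylight saving runs 24 September 2028 – 19 March 2029; 15 March 2029 is inside that window, so Ethis Zone is at UTC+06:00.
11:15 Ethis Zone − 6h = 05:15 UTC.
1 March 2029 is a Thursday, so the first Sunday is March 4 and the second is March 11.
1 November 2029 is a Thursday, so the first Sunday is November 4 and the fourth is November 25.
At the standard offset (UTC+12:30), 05:15 UTC + 12h30m = 17:45 Rasesk standard time.
The standard-time date in Rasesk, 15 March 2029, falls between 11 March and 25 November, so daylight saving is in effect and Rasesk is at UTC+13:30.
05:15 UTC + 13h30m = 18:45 Rasesk.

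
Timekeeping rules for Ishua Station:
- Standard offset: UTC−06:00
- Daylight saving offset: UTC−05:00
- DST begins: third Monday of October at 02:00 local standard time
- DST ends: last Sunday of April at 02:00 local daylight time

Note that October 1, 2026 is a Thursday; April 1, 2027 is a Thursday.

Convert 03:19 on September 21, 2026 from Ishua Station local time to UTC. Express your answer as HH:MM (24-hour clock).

09:19

1 October 2026 is a Thursday, so the first Monday is October 5 and the third is October 19.
1 April 2027 is a Thursday, so Sundays fall on 4, 11, 18, 25; the last is April 25.
September 21, 2026 does not fall between 19 October 2026 and 25 April 2027, so daylight saving is not in effect and Ishua Station is at UTC−06:00.
03:19 local + 6h = 09:19 UTC.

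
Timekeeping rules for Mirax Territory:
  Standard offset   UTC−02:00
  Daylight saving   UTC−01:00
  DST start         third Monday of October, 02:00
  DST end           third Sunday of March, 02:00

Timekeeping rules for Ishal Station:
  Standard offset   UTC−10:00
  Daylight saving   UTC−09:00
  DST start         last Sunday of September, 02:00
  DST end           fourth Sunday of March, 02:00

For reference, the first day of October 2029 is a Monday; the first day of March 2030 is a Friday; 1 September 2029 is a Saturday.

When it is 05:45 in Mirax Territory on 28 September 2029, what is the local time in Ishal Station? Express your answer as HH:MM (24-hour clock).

21:45

1 October 2029 is a Monday, so the first Monday is October 1 and the third is October 15.
1 March 2030 is a Friday, so the first Sunday is March 3 and the third is March 17.
28 September 2029 is outside the daylight-saving period (15 October 2029 – 17 March 2030), so Mirax Territory is on standard time, UTC−02:00.
05:45 Mirax Territory + 2h = 07:45 UTC.
1 September 2029 is a Saturday, so Sundays fall on 2, 9, 16, 23, 30; the last is September 30.
1 March 2030 is a Friday, so the first Sunday is March 3 and the fourth is March 24.
At the standard offset (UTC−10:00), 07:45 UTC − 10h = 21:45 Ishal Station standard time (rolling into the previous day, 27 September 2029).
The standard-time date in Ishal Station, 27 September 2029, does not fall between 30 September 2029 and 24 March 2030, so daylight saving is not in effect and Ishal Station is at UTC−10:00.
07:45 UTC − 10h = 21:45 Ishal Station (rolling into the previous day, 27 September 2029).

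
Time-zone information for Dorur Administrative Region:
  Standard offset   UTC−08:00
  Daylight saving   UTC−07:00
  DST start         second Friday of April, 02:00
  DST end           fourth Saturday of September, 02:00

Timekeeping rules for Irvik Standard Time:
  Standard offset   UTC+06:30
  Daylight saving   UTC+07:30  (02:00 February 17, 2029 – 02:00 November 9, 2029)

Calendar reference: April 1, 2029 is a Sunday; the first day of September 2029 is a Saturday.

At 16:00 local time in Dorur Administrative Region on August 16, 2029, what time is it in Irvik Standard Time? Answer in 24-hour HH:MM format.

1 April 2029 is a Sunday, so the first Friday is April 6 and the second is April 13.
1 September 2029 is a Saturday, so the first Saturday is September 1 and the fourth is September 22.
August 16, 2029 falls between 13 April and 22 September, so daylight saving is in effect and Dorur Administrative Region is at UTC−07:00.
16:00 Dorur Administrative Region + 7h = 23:00 UTC.
At the standard offset (UTC+06:30), 23:00 UTC + 6h30m = 05:30 Irvik Standard Time standard time (rolling into the next day, 17 August 2029).
The standard-time date in Irvik Standard Time, August 17, 2029, falls between 17 February and 9 November, so daylight saving is in effect and Irvik Standard Time is at UTC+07:30.
23:00 UTC + 7h30m = 06:30 Irvik Standard Time (rolling into the next day, 17 August 2029).

06:30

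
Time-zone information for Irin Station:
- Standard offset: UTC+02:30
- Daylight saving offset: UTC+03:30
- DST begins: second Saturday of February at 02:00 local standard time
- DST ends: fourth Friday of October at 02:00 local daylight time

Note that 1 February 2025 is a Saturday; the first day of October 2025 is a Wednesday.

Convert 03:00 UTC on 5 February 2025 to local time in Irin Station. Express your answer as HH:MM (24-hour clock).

1 February 2025 is a Saturday, so the first Saturday is February 1 and the second is February 8.
1 October 2025 is a Wednesday, so the first Friday is October 3 and the fourth is October 24.
At the standard offset (UTC+02:30), 03:00 UTC + 2h30m = 05:30 Irin Station standard time.
The standard-time date in Irin Station, 5 February 2025, is outside the daylight-saving period (8 February – 24 October), so Irin Station is on standard time, UTC+02:30.
03:00 UTC + 2h30m = 05:30 local.

05:30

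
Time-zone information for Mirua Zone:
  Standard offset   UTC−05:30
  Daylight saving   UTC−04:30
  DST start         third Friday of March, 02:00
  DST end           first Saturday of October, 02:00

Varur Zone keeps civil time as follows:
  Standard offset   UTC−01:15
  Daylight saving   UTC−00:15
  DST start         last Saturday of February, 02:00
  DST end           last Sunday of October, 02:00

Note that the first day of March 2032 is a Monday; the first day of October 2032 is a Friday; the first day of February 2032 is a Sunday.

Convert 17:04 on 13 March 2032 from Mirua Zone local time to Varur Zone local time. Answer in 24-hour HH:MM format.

22:19

1 March 2032 is a Monday, so the first Friday is March 5 and the third is March 19.
1 October 2032 is a Friday, so the first Saturday is October 2.
Daylight saving runs 19 March – 2 October; 13 March 2032 is outside that window, so Mirua Zone is on standard time at UTC−05:30.
17:04 Mirua Zone + 5h30m = 22:34 UTC.
1 February 2032 is a Sunday, so Saturdays fall on 7, 14, 21, 28; the last is February 28.
1 October 2032 is a Friday, so Sundays fall on 3, 10, 17, 24, 31; the last is October 31.
At the standard offset (UTC−01:15), 22:34 UTC − 1h15m = 21:19 Varur Zone standard time.
The standard-time date in Varur Zone, 13 March 2032, falls between 28 February and 31 October, so daylight saving is in effect and Varur Zone is at UTC−00:15.
22:34 UTC − 0h15m = 22:19 Varur Zone.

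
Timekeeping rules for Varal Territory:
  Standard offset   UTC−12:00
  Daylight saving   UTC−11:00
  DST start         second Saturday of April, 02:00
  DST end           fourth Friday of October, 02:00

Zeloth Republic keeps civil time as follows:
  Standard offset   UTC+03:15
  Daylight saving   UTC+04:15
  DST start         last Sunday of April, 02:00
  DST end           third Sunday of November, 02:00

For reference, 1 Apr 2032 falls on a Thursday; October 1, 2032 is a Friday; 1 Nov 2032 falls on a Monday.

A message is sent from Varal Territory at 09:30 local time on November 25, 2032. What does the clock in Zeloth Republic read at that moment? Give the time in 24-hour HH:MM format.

1 April 2032 is a Thursday, so the first Saturday is April 3 and the second is April 10.
1 October 2032 is a Friday, so the first Friday is October 1 and the fourth is October 22.
November 25, 2032 does not fall between 10 April and 22 October, so daylight saving is not in effect and Varal Territory is at UTC−12:00.
09:30 Varal Territory + 12h = 21:30 UTC.
1 April 2032 is a Thursday, so Sundays fall on 4, 11, 18, 25; the last is April 25.
1 November 2032 is a Monday, so the first Sunday is November 7 and the third is November 21.
At the standard offset (UTC+03:15), 21:30 UTC + 3h15m = 00:45 Zeloth Republic standard time (rolling into the next day, 26 November 2032).
The standard-time date in Zeloth Republic, November 26, 2032, does not fall between 25 April and 21 November, so daylight saving is not in effect and Zeloth Republic is at UTC+03:15.
21:30 UTC + 3h15m = 00:45 Zeloth Republic (rolling into the next day, 26 November 2032).

00:45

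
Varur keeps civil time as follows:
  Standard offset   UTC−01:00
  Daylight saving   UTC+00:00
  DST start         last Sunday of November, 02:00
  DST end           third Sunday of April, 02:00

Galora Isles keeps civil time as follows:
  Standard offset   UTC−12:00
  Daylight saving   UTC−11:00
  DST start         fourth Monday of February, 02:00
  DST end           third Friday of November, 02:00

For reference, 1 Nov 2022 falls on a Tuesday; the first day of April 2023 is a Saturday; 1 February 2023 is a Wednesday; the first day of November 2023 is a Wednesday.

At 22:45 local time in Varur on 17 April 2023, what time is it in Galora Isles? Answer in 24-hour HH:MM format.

12:45

1 November 2022 is a Tuesday, so Sundays fall on 6, 13, 20, 27; the last is November 27.
1 April 2023 is a Saturday, so the first Sunday is April 2 and the third is April 16.
17 April 2023 is outside the daylight-saving period (27 November 2022 – 16 April 2023), so Varur is on standard time, UTC−01:00.
22:45 Varur + 1h = 23:45 UTC.
1 February 2023 is a Wednesday, so the first Monday is February 6 and the fourth is February 27.
1 November 2023 is a Wednesday, so the first Friday is November 3 and the third is November 17.
At the standard offset (UTC−12:00), 23:45 UTC − 12h = 11:45 Galora Isles standard time.
The standard-time date in Galora Isles, 17 April 2023, falls between 27 February and 17 November, so daylight saving is in effect and Galora Isles is at UTC−11:00.
23:45 UTC − 11h = 12:45 Galora Isles.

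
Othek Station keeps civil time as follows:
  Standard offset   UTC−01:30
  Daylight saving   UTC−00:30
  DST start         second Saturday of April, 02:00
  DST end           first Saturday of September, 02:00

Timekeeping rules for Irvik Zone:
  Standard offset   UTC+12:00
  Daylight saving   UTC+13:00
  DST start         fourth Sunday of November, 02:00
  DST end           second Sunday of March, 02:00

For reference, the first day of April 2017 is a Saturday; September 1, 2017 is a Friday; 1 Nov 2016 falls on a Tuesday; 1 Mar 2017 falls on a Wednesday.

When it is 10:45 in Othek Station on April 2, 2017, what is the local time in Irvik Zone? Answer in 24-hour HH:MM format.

1 April 2017 is a Saturday, so the first Saturday is April 1 and the second is April 8.
1 September 2017 is a Friday, so the first Saturday is September 2.
April 2, 2017 does not fall between 8 April and 2 September, so daylight saving is not in effect and Othek Station is at UTC−01:30.
10:45 Othek Station + 1h30m = 12:15 UTC.
1 November 2016 is a Tuesday, so the first Sunday is November 6 and the fourth is November 27.
1 March 2017 is a Wednesday, so the first Sunday is March 5 and the second is March 12.
At the standard offset (UTC+12:00), 12:15 UTC + 12h = 00:15 Irvik Zone standard time (rolling into the next day, 3 April 2017).
Daylight saving runs 27 November 2016 – 12 March 2017; the standard-time date in Irvik Zone, April 3, 2017, is outside that window, so Irvik Zone is on standard time at UTC+12:00.
12:15 UTC + 12h = 00:15 Irvik Zone (rolling into the next day, 3 April 2017).

00:15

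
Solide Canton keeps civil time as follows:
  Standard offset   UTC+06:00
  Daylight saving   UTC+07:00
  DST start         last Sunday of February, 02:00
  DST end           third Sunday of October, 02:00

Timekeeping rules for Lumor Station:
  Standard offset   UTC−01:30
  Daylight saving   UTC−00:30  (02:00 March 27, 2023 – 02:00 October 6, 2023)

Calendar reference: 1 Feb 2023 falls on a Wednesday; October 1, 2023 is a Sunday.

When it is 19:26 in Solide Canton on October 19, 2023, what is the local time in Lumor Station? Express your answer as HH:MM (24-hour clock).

11:56

1 February 2023 is a Wednesday, so Sundays fall on 5, 12, 19, 26; the last is February 26.
1 October 2023 is a Sunday, so the first Sunday is October 1 and the third is October 15.
October 19, 2023 does not fall between 26 February and 15 October, so daylight saving is not in effect and Solide Canton is at UTC+06:00.
19:26 Solide Canton − 6h = 13:26 UTC.
At the standard offset (UTC−01:30), 13:26 UTC − 1h30m = 11:56 Lumor Station standard time.
Daylight saving runs 27 March – 6 October; the standard-time date in Lumor Station, October 19, 2023, is outside that window, so Lumor Station is on standard time at UTC−01:30.
13:26 UTC − 1h30m = 11:56 Lumor Station.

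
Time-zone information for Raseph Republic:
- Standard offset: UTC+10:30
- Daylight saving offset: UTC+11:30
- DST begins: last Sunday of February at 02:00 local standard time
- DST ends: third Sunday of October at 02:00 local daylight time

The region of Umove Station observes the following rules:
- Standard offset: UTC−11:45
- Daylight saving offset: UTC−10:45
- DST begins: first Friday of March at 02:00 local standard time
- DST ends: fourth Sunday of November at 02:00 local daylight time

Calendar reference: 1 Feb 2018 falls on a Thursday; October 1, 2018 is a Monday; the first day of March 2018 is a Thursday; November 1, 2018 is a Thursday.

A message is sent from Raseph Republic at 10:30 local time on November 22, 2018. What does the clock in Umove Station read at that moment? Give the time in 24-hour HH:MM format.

1 February 2018 is a Thursday, so Sundays fall on 4, 11, 18, 25; the last is February 25.
1 October 2018 is a Monday, so the first Sunday is October 7 and the third is October 21.
Daylight saving runs 25 February – 21 October; November 22, 2018 is outside that window, so Raseph Republic is on standard time at UTC+10:30.
10:30 Raseph Republic − 10h30m = 00:00 UTC.
1 March 2018 is a Thursday, so the first Friday is March 2.
1 November 2018 is a Thursday, so the first Sunday is November 4 and the fourth is November 25.
At the standard offset (UTC−11:45), 00:00 UTC − 11h45m = 12:15 Umove Station standard time (rolling into the previous day, 21 November 2018).
The standard-time date in Umove Station, November 21, 2018, lies within the daylight-saving period (2 March – 25 November), so Umove Station is on daylight time, UTC−10:45.
00:00 UTC − 10h45m = 13:15 Umove Station (rolling into the previous day, 21 November 2018).

13:15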